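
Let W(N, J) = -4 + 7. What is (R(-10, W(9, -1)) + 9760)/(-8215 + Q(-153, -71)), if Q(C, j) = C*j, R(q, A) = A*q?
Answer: 4865/1324 ≈ 3.6745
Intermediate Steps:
W(N, J) = 3
(R(-10, W(9, -1)) + 9760)/(-8215 + Q(-153, -71)) = (3*(-10) + 9760)/(-8215 - 153*(-71)) = (-30 + 9760)/(-8215 + 10863) = 9730/2648 = 9730*(1/2648) = 4865/1324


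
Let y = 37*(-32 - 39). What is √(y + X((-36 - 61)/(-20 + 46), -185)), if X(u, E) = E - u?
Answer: I*√1898390/26 ≈ 52.993*I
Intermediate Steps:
y = -2627 (y = 37*(-71) = -2627)
√(y + X((-36 - 61)/(-20 + 46), -185)) = √(-2627 + (-185 - (-36 - 61)/(-20 + 46))) = √(-2627 + (-185 - (-97)/26)) = √(-2627 + (-185 - 1*(-97/26))) = √(-2627 + (-185 + 97/26)) = √(-2627 - 4713/26) = √(-73015/26) = I*√1898390/26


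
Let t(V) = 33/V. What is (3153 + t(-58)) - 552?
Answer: 150825/58 ≈ 2600.4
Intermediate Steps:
(3153 + t(-58)) - 552 = (3153 + 33/(-58)) - 552 = (3153 + 33*(-1/58)) - 552 = (3153 - 33/58) - 552 = 182841/58 - 552 = 150825/58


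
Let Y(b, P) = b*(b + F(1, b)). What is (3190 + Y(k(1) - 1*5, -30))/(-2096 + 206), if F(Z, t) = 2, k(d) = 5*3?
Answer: -331/189 ≈ -1.7513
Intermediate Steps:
k(d) = 15
Y(b, P) = b*(2 + b) (Y(b, P) = b*(b + 2) = b*(2 + b))
(3190 + Y(k(1) - 1*5, -30))/(-2096 + 206) = (3190 + (15 - 1*5)*(2 + (15 - 1*5)))/(-2096 + 206) = (3190 + (15 - 5)*(2 + (15 - 5)))/(-1890) = (3190 + 10*(2 + 10))*(-1/1890) = (3190 + 10*12)*(-1/1890) = (3190 + 120)*(-1/1890) = 3310*(-1/1890) = -331/189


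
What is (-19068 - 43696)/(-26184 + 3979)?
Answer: 62764/22205 ≈ 2.8266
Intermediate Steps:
(-19068 - 43696)/(-26184 + 3979) = -62764/(-22205) = -62764*(-1/22205) = 62764/22205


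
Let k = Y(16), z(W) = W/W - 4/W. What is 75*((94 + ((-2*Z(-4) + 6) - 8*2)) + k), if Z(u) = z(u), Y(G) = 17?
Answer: 7275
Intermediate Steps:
z(W) = 1 - 4/W
k = 17
Z(u) = (-4 + u)/u
75*((94 + ((-2*Z(-4) + 6) - 8*2)) + k) = 75*((94 + ((-2*(-4 - 4)/(-4) + 6) - 8*2)) + 17) = 75*((94 + ((-(-1)*(-8)/2 + 6) - 16)) + 17) = 75*((94 + ((-2*2 + 6) - 16)) + 17) = 75*((94 + ((-4 + 6) - 16)) + 17) = 75*((94 + (2 - 16)) + 17) = 75*((94 - 14) + 17) = 75*(80 + 17) = 75*97 = 7275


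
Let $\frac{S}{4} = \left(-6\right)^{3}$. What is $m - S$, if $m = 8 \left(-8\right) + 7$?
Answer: $807$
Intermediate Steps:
$m = -57$ ($m = -64 + 7 = -57$)
$S = -864$ ($S = 4 \left(-6\right)^{3} = 4 \left(-216\right) = -864$)
$m - S = -57 - -864 = -57 + 864 = 807$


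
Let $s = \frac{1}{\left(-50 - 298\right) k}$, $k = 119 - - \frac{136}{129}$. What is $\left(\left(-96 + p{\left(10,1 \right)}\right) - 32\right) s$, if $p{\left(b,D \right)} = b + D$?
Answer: $\frac{5031}{1796492} \approx 0.0028005$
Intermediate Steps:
$p{\left(b,D \right)} = D + b$
$k = \frac{15487}{129}$ ($k = 119 - \left(-136\right) \frac{1}{129} = 119 - - \frac{136}{129} = 119 + \frac{136}{129} = \frac{15487}{129} \approx 120.05$)
$s = - \frac{43}{1796492}$ ($s = \frac{1}{\left(-50 - 298\right) \frac{15487}{129}} = \frac{1}{-348} \cdot \frac{129}{15487} = \left(- \frac{1}{348}\right) \frac{129}{15487} = - \frac{43}{1796492} \approx -2.3936 \cdot 10^{-5}$)
$\left(\left(-96 + p{\left(10,1 \right)}\right) - 32\right) s = \left(\left(-96 + \left(1 + 10\right)\right) - 32\right) \left(- \frac{43}{1796492}\right) = \left(\left(-96 + 11\right) - 32\right) \left(- \frac{43}{1796492}\right) = \left(-85 - 32\right) \left(- \frac{43}{1796492}\right) = \left(-117\right) \left(- \frac{43}{1796492}\right) = \frac{5031}{1796492}$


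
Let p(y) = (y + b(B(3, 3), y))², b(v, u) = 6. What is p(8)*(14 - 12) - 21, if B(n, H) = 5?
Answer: 371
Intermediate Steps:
p(y) = (6 + y)² (p(y) = (y + 6)² = (6 + y)²)
p(8)*(14 - 12) - 21 = (6 + 8)²*(14 - 12) - 21 = 14²*2 - 21 = 196*2 - 21 = 392 - 21 = 371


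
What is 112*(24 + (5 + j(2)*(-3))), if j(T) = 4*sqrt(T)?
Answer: 3248 - 1344*sqrt(2) ≈ 1347.3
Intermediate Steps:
112*(24 + (5 + j(2)*(-3))) = 112*(24 + (5 + (4*sqrt(2))*(-3))) = 112*(24 + (5 - 12*sqrt(2))) = 112*(29 - 12*sqrt(2)) = 3248 - 1344*sqrt(2)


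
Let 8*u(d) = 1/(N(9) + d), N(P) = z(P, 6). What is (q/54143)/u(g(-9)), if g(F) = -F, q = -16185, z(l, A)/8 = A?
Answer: -7380360/54143 ≈ -136.31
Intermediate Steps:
z(l, A) = 8*A
N(P) = 48 (N(P) = 8*6 = 48)
u(d) = 1/(8*(48 + d))
(q/54143)/u(g(-9)) = (-16185/54143)/((1/(8*(48 - 1*(-9))))) = (-16185*1/54143)/((1/(8*(48 + 9)))) = -16185/(54143*((⅛)/57)) = -16185/(54143*((⅛)*(1/57))) = -16185/(54143*1/456) = -16185/54143*456 = -7380360/54143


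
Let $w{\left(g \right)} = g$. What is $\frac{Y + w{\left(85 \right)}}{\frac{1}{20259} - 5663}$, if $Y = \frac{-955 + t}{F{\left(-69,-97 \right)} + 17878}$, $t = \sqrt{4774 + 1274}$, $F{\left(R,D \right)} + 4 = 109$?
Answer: $- \frac{7736912100}{515782633457} - \frac{60777 \sqrt{42}}{515782633457} \approx -0.015001$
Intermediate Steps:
$F{\left(R,D \right)} = 105$ ($F{\left(R,D \right)} = -4 + 109 = 105$)
$t = 12 \sqrt{42}$ ($t = \sqrt{6048} = 12 \sqrt{42} \approx 77.769$)
$Y = - \frac{955}{17983} + \frac{12 \sqrt{42}}{17983}$ ($Y = \frac{-955 + 12 \sqrt{42}}{105 + 17878} = \frac{-955 + 12 \sqrt{42}}{17983} = \left(-955 + 12 \sqrt{42}\right) \frac{1}{17983} = - \frac{955}{17983} + \frac{12 \sqrt{42}}{17983} \approx -0.048781$)
$\frac{Y + w{\left(85 \right)}}{\frac{1}{20259} - 5663} = \frac{\left(- \frac{955}{17983} + \frac{12 \sqrt{42}}{17983}\right) + 85}{\frac{1}{20259} - 5663} = \frac{\frac{1527600}{17983} + \frac{12 \sqrt{42}}{17983}}{\frac{1}{20259} - 5663} = \frac{\frac{1527600}{17983} + \frac{12 \sqrt{42}}{17983}}{- \frac{114726716}{20259}} = \left(\frac{1527600}{17983} + \frac{12 \sqrt{42}}{17983}\right) \left(- \frac{20259}{114726716}\right) = - \frac{7736912100}{515782633457} - \frac{60777 \sqrt{42}}{515782633457}$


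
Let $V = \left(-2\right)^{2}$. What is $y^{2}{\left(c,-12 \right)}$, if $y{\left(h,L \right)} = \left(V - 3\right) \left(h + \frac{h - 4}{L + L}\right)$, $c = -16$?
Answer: $\frac{8281}{36} \approx 230.03$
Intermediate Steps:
$V = 4$
$y{\left(h,L \right)} = h + \frac{-4 + h}{2 L}$ ($y{\left(h,L \right)} = \left(4 - 3\right) \left(h + \frac{h - 4}{L + L}\right) = 1 \left(h + \frac{-4 + h}{2 L}\right) = h + \frac{-4 + h}{2 L}$)
$y^{2}{\left(c,-12 \right)} = \left(\frac{-2 + \frac{1}{2} \left(-16\right) - -192}{-12}\right)^{2} = \left(- \frac{-2 - 8 + 192}{12}\right)^{2} = \left(\left(- \frac{1}{12}\right) 182\right)^{2} = \left(- \frac{91}{6}\right)^{2} = \frac{8281}{36}$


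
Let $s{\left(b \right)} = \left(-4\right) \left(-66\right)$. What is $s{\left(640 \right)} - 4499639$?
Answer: $-4499375$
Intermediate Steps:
$s{\left(b \right)} = 264$
$s{\left(640 \right)} - 4499639 = 264 - 4499639 = -4499375$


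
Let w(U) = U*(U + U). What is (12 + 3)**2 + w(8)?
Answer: 353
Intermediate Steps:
w(U) = 2*U**2 (w(U) = U*(2*U) = 2*U**2)
(12 + 3)**2 + w(8) = (12 + 3)**2 + 2*8**2 = 15**2 + 2*64 = 225 + 128 = 353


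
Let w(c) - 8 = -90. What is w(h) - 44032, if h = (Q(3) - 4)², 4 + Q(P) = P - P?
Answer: -44114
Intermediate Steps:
Q(P) = -4 (Q(P) = -4 + (P - P) = -4 + 0 = -4)
h = 64 (h = (-4 - 4)² = (-8)² = 64)
w(c) = -82 (w(c) = 8 - 90 = -82)
w(h) - 44032 = -82 - 44032 = -44114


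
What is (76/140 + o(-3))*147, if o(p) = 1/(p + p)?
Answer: 553/10 ≈ 55.300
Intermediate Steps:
o(p) = 1/(2*p)
(76/140 + o(-3))*147 = (76/140 + (½)/(-3))*147 = (76*(1/140) + (½)*(-⅓))*147 = (19/35 - ⅙)*147 = (79/210)*147 = 553/10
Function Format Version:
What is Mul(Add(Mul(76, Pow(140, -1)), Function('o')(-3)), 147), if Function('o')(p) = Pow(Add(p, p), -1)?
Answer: Rational(553, 10) ≈ 55.300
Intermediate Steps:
Function('o')(p) = Mul(Rational(1, 2), Pow(p, -1)) (Function('o')(p) = Pow(Mul(2, p), -1) = Mul(Rational(1, 2), Pow(p, -1)))
Mul(Add(Mul(76, Pow(140, -1)), Function('o')(-3)), 147) = Mul(Add(Mul(76, Pow(140, -1)), Mul(Rational(1, 2), Pow(-3, -1))), 147) = Mul(Add(Mul(76, Rational(1, 140)), Mul(Rational(1, 2), Rational(-1, 3))), 147) = Mul(Add(Rational(19, 35), Rational(-1, 6)), 147) = Mul(Rational(79, 210), 147) = Rational(553, 10)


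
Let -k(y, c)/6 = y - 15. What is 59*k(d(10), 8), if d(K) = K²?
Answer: -30090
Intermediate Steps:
k(y, c) = 90 - 6*y (k(y, c) = -6*(y - 15) = -6*(-15 + y) = 90 - 6*y)
59*k(d(10), 8) = 59*(90 - 6*10²) = 59*(90 - 6*100) = 59*(90 - 600) = 59*(-510) = -30090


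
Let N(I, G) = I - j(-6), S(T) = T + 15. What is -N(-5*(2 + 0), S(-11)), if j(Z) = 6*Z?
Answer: -26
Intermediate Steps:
S(T) = 15 + T
N(I, G) = 36 + I (N(I, G) = I - 6*(-6) = I - 1*(-36) = I + 36 = 36 + I)
-N(-5*(2 + 0), S(-11)) = -(36 - 5*(2 + 0)) = -(36 - 5*2) = -(36 - 10) = -1*26 = -26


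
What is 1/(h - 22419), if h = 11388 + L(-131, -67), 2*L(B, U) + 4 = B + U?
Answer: -1/11132 ≈ -8.9831e-5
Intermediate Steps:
L(B, U) = -2 + B/2 + U/2 (L(B, U) = -2 + (B + U)/2 = -2 + (B/2 + U/2) = -2 + B/2 + U/2)
h = 11287 (h = 11388 + (-2 + (1/2)*(-131) + (1/2)*(-67)) = 11388 + (-2 - 131/2 - 67/2) = 11388 - 101 = 11287)
1/(h - 22419) = 1/(11287 - 22419) = 1/(-11132) = -1/11132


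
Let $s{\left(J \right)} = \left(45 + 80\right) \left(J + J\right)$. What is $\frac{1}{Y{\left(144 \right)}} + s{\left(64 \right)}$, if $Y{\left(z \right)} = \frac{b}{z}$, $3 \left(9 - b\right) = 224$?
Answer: $\frac{3151568}{197} \approx 15998.0$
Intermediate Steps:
$b = - \frac{197}{3}$ ($b = 9 - \frac{224}{3} = - \frac{197}{3} \approx -65.667$)
$Y{\left(z \right)} = - \frac{197}{3 z}$
$s{\left(J \right)} = 250 J$ ($s{\left(J \right)} = 125 \cdot 2 J = 250 J$)
$\frac{1}{Y{\left(144 \right)}} + s{\left(64 \right)} = \frac{1}{\left(- \frac{197}{3}\right) \frac{1}{144}} + 250 \cdot 64 = \frac{1}{\left(- \frac{197}{3}\right) \frac{1}{144}} + 16000 = \frac{1}{- \frac{197}{432}} + 16000 = - \frac{432}{197} + 16000 = \frac{3151568}{197}$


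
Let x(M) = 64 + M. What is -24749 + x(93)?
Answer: -24592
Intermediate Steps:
-24749 + x(93) = -24749 + (64 + 93) = -24749 + 157 = -24592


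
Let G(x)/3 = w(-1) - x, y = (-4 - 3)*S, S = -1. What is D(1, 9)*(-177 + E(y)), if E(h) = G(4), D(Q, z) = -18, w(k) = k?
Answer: 3456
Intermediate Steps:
y = 7 (y = (-4 - 3)*(-1) = -7*(-1) = 7)
G(x) = -3 - 3*x (G(x) = 3*(-1 - x) = -3 - 3*x)
E(h) = -15 (E(h) = -3 - 3*4 = -3 - 12 = -15)
D(1, 9)*(-177 + E(y)) = -18*(-177 - 15) = -18*(-192) = 3456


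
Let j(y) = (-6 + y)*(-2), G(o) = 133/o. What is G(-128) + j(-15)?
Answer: 5243/128 ≈ 40.961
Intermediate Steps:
j(y) = 12 - 2*y
G(-128) + j(-15) = 133/(-128) + (12 - 2*(-15)) = 133*(-1/128) + (12 + 30) = -133/128 + 42 = 5243/128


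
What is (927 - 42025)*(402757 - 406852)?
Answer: 168296310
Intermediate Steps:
(927 - 42025)*(402757 - 406852) = -41098*(-4095) = 168296310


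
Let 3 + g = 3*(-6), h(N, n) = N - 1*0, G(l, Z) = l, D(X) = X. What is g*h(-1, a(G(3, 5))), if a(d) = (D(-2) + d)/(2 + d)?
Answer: 21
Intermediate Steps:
a(d) = (-2 + d)/(2 + d)
h(N, n) = N (h(N, n) = N + 0 = N)
g = -21 (g = -3 + 3*(-6) = -3 - 18 = -21)
g*h(-1, a(G(3, 5))) = -21*(-1) = 21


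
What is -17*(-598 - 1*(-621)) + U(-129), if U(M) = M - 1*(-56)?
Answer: -464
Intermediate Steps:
U(M) = 56 + M (U(M) = M + 56 = 56 + M)
-17*(-598 - 1*(-621)) + U(-129) = -17*(-598 - 1*(-621)) + (56 - 129) = -17*(-598 + 621) - 73 = -17*23 - 73 = -391 - 73 = -464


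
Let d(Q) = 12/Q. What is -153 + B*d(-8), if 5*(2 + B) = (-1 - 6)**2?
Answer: -1647/10 ≈ -164.70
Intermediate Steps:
B = 39/5 (B = -2 + (-1 - 6)**2/5 = -2 + (1/5)*(-7)**2 = -2 + (1/5)*49 = -2 + 49/5 = 39/5 ≈ 7.8000)
-153 + B*d(-8) = -153 + 39*(12/(-8))/5 = -153 + 39*(12*(-1/8))/5 = -153 + (39/5)*(-3/2) = -153 - 117/10 = -1647/10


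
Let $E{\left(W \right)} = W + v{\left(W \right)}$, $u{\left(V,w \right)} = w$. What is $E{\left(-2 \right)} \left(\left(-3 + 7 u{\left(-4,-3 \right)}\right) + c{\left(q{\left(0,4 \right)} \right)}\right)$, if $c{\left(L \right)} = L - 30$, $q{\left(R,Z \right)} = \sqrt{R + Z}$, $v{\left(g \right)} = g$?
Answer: $208$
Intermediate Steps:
$c{\left(L \right)} = -30 + L$ ($c{\left(L \right)} = L - 30 = -30 + L$)
$E{\left(W \right)} = 2 W$ ($E{\left(W \right)} = W + W = 2 W$)
$E{\left(-2 \right)} \left(\left(-3 + 7 u{\left(-4,-3 \right)}\right) + c{\left(q{\left(0,4 \right)} \right)}\right) = 2 \left(-2\right) \left(\left(-3 + 7 \left(-3\right)\right) - \left(30 - \sqrt{0 + 4}\right)\right) = - 4 \left(\left(-3 - 21\right) - \left(30 - \sqrt{4}\right)\right) = - 4 \left(-24 + \left(-30 + 2\right)\right) = - 4 \left(-24 - 28\right) = \left(-4\right) \left(-52\right) = 208$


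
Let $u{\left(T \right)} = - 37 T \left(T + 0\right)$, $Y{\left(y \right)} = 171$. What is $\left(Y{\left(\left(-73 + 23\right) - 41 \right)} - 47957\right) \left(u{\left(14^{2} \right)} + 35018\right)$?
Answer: $66249267964$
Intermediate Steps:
$u{\left(T \right)} = - 37 T^{2}$ ($u{\left(T \right)} = - 37 T T = - 37 T^{2}$)
$\left(Y{\left(\left(-73 + 23\right) - 41 \right)} - 47957\right) \left(u{\left(14^{2} \right)} + 35018\right) = \left(171 - 47957\right) \left(- 37 \left(14^{2}\right)^{2} + 35018\right) = - 47786 \left(- 37 \cdot 196^{2} + 35018\right) = - 47786 \left(\left(-37\right) 38416 + 35018\right) = - 47786 \left(-1421392 + 35018\right) = \left(-47786\right) \left(-1386374\right) = 66249267964$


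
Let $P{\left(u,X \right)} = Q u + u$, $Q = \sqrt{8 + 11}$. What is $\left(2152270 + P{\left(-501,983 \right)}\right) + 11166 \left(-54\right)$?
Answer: $1548805 - 501 \sqrt{19} \approx 1.5466 \cdot 10^{6}$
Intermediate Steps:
$Q = \sqrt{19} \approx 4.3589$
$P{\left(u,X \right)} = u + u \sqrt{19}$ ($P{\left(u,X \right)} = \sqrt{19} u + u = u \sqrt{19} + u = u + u \sqrt{19}$)
$\left(2152270 + P{\left(-501,983 \right)}\right) + 11166 \left(-54\right) = \left(2152270 - 501 \left(1 + \sqrt{19}\right)\right) + 11166 \left(-54\right) = \left(2152270 - \left(501 + 501 \sqrt{19}\right)\right) - 602964 = \left(2151769 - 501 \sqrt{19}\right) - 602964 = 1548805 - 501 \sqrt{19}$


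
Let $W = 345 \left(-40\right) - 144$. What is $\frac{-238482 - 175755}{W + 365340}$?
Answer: $- \frac{138079}{117132} \approx -1.1788$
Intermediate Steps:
$W = -13944$ ($W = -13800 - 144 = -13944$)
$\frac{-238482 - 175755}{W + 365340} = \frac{-238482 - 175755}{-13944 + 365340} = - \frac{414237}{351396} = \left(-414237\right) \frac{1}{351396} = - \frac{138079}{117132}$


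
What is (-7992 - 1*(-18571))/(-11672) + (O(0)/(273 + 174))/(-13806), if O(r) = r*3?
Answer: -10579/11672 ≈ -0.90636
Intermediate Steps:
O(r) = 3*r
(-7992 - 1*(-18571))/(-11672) + (O(0)/(273 + 174))/(-13806) = (-7992 - 1*(-18571))/(-11672) + ((3*0)/(273 + 174))/(-13806) = (-7992 + 18571)*(-1/11672) + (0/447)*(-1/13806) = 10579*(-1/11672) + (0*(1/447))*(-1/13806) = -10579/11672 + 0*(-1/13806) = -10579/11672 + 0 = -10579/11672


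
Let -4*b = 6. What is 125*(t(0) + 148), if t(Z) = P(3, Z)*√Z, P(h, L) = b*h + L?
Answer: 18500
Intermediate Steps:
b = -3/2 (b = -¼*6 = -3/2 ≈ -1.5000)
P(h, L) = L - 3*h/2 (P(h, L) = -3*h/2 + L = L - 3*h/2)
t(Z) = √Z*(-9/2 + Z) (t(Z) = (Z - 3/2*3)*√Z = (Z - 9/2)*√Z = (-9/2 + Z)*√Z = √Z*(-9/2 + Z))
125*(t(0) + 148) = 125*(√0*(-9/2 + 0) + 148) = 125*(0*(-9/2) + 148) = 125*(0 + 148) = 125*148 = 18500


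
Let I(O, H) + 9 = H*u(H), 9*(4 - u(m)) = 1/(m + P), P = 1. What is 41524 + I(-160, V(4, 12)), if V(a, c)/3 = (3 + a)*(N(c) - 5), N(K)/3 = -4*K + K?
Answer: 227874877/7116 ≈ 32023.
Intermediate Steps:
N(K) = -9*K (N(K) = 3*(-4*K + K) = 3*(-3*K) = -9*K)
u(m) = 4 - 1/(9*(1 + m)) (u(m) = 4 - 1/(9*(m + 1)) = 4 - 1/(9*(1 + m)))
V(a, c) = 3*(-5 - 9*c)*(3 + a) (V(a, c) = 3*((3 + a)*(-9*c - 5)) = 3*((3 + a)*(-5 - 9*c)) = 3*((-5 - 9*c)*(3 + a)) = 3*(-5 - 9*c)*(3 + a))
I(O, H) = -9 + H*(35 + 36*H)/(9*(1 + H)) (I(O, H) = -9 + H*((35 + 36*H)/(9*(1 + H))) = -9 + H*(35 + 36*H)/(9*(1 + H)))
41524 + I(-160, V(4, 12)) = 41524 + (-81 - 46*(-45 - 81*12 - 15*4 - 27*4*12) + 36*(-45 - 81*12 - 15*4 - 27*4*12)**2)/(9*(1 + (-45 - 81*12 - 15*4 - 27*4*12))) = 41524 + (-81 - 46*(-45 - 972 - 60 - 1296) + 36*(-45 - 972 - 60 - 1296)**2)/(9*(1 + (-45 - 972 - 60 - 1296))) = 41524 + (-81 - 46*(-2373) + 36*(-2373)**2)/(9*(1 - 2373)) = 41524 + (1/9)*(-81 + 109158 + 36*5631129)/(-2372) = 41524 + (1/9)*(-1/2372)*(-81 + 109158 + 202720644) = 41524 + (1/9)*(-1/2372)*202829721 = 41524 - 67609907/7116 = 227874877/7116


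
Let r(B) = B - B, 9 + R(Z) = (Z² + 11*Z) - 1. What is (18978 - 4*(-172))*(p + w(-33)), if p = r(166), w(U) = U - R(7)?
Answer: -2930234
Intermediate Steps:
R(Z) = -10 + Z² + 11*Z (R(Z) = -9 + ((Z² + 11*Z) - 1) = -9 + (-1 + Z² + 11*Z) = -10 + Z² + 11*Z)
r(B) = 0
w(U) = -116 + U (w(U) = U - (-10 + 7² + 11*7) = U - (-10 + 49 + 77) = U - 1*116 = U - 116 = -116 + U)
p = 0
(18978 - 4*(-172))*(p + w(-33)) = (18978 - 4*(-172))*(0 + (-116 - 33)) = (18978 + 688)*(0 - 149) = 19666*(-149) = -2930234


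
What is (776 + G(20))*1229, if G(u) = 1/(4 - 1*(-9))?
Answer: 12399381/13 ≈ 9.5380e+5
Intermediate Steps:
G(u) = 1/13 (G(u) = 1/(4 + 9) = 1/13)
(776 + G(20))*1229 = (776 + 1/13)*1229 = (10089/13)*1229 = 12399381/13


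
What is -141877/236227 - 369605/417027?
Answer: -146477220014/98513037129 ≈ -1.4869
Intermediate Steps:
-141877/236227 - 369605/417027 = -146477220014/98513037129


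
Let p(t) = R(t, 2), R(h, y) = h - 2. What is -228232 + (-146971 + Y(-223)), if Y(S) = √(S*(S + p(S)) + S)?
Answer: -375203 + √99681 ≈ -3.7489e+5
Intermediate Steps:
R(h, y) = -2 + h
p(t) = -2 + t
Y(S) = √(S + S*(-2 + 2*S)) (Y(S) = √(S*(S + (-2 + S)) + S) = √(S*(-2 + 2*S) + S) = √(S + S*(-2 + 2*S)))
-228232 + (-146971 + Y(-223)) = -228232 + (-146971 + √(-223*(-1 + 2*(-223)))) = -228232 + (-146971 + √(-223*(-1 - 446))) = -228232 + (-146971 + √(-223*(-447))) = -228232 + (-146971 + √99681) = -375203 + √99681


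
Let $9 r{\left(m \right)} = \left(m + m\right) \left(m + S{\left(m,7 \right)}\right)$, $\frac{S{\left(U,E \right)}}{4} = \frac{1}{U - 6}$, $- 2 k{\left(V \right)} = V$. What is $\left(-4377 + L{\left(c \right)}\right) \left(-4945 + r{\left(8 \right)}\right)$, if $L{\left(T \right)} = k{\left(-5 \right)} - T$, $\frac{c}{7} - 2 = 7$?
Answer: $\frac{393561875}{18} \approx 2.1865 \cdot 10^{7}$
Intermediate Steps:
$c = 63$ ($c = 14 + 7 \cdot 7 = 14 + 49 = 63$)
$k{\left(V \right)} = - \frac{V}{2}$
$L{\left(T \right)} = \frac{5}{2} - T$ ($L{\left(T \right)} = \left(- \frac{1}{2}\right) \left(-5\right) - T = \frac{5}{2} - T$)
$S{\left(U,E \right)} = \frac{4}{-6 + U}$ ($S{\left(U,E \right)} = \frac{4}{U - 6} = \frac{4}{-6 + U}$)
$r{\left(m \right)} = \frac{2 m \left(m + \frac{4}{-6 + m}\right)}{9}$ ($r{\left(m \right)} = \frac{\left(m + m\right) \left(m + \frac{4}{-6 + m}\right)}{9} = \frac{2 m \left(m + \frac{4}{-6 + m}\right)}{9}$)
$\left(-4377 + L{\left(c \right)}\right) \left(-4945 + r{\left(8 \right)}\right) = \left(-4377 + \left(\frac{5}{2} - 63\right)\right) \left(-4945 + \frac{2}{9} \cdot 8 \frac{1}{-6 + 8} \left(4 + 8 \left(-6 + 8\right)\right)\right) = \left(-4377 + \left(\frac{5}{2} - 63\right)\right) \left(-4945 + \frac{2}{9} \cdot 8 \cdot \frac{1}{2} \left(4 + 8 \cdot 2\right)\right) = \left(-4377 - \frac{121}{2}\right) \left(-4945 + \frac{2}{9} \cdot 8 \cdot \frac{1}{2} \left(4 + 16\right)\right) = - \frac{8875 \left(-4945 + \frac{2}{9} \cdot 8 \cdot \frac{1}{2} \cdot 20\right)}{2} = - \frac{8875 \left(-4945 + \frac{160}{9}\right)}{2} = \left(- \frac{8875}{2}\right) \left(- \frac{44345}{9}\right) = \frac{393561875}{18}$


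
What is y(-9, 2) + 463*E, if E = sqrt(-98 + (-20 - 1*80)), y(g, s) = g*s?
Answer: -18 + 1389*I*sqrt(22) ≈ -18.0 + 6515.0*I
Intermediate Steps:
E = 3*I*sqrt(22) (E = sqrt(-98 + (-20 - 80)) = sqrt(-98 - 100) = sqrt(-198) = 3*I*sqrt(22) ≈ 14.071*I)
y(-9, 2) + 463*E = -9*2 + 463*(3*I*sqrt(22)) = -18 + 1389*I*sqrt(22)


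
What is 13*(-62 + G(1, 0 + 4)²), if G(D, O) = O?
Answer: -598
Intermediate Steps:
13*(-62 + G(1, 0 + 4)²) = 13*(-62 + (0 + 4)²) = 13*(-62 + 4²) = 13*(-62 + 16) = 13*(-46) = -598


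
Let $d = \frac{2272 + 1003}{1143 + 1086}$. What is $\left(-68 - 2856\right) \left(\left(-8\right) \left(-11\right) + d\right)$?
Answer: $- \frac{583124548}{2229} \approx -2.6161 \cdot 10^{5}$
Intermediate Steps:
$d = \frac{3275}{2229} \approx 1.4693$
$\left(-68 - 2856\right) \left(\left(-8\right) \left(-11\right) + d\right) = \left(-68 - 2856\right) \left(\left(-8\right) \left(-11\right) + \frac{3275}{2229}\right) = - 2924 \left(88 + \frac{3275}{2229}\right) = \left(-2924\right) \frac{199427}{2229} = - \frac{583124548}{2229}$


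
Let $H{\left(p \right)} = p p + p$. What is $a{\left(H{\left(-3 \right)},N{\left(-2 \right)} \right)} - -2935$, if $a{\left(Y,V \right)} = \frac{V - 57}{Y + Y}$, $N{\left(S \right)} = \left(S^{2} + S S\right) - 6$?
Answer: $\frac{35165}{12} \approx 2930.4$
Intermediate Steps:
$N{\left(S \right)} = -6 + 2 S^{2}$ ($N{\left(S \right)} = \left(S^{2} + S^{2}\right) - 6 = 2 S^{2} - 6 = -6 + 2 S^{2}$)
$H{\left(p \right)} = p + p^{2}$ ($H{\left(p \right)} = p^{2} + p = p + p^{2}$)
$a{\left(Y,V \right)} = \frac{-57 + V}{2 Y}$
$a{\left(H{\left(-3 \right)},N{\left(-2 \right)} \right)} - -2935 = \frac{-57 - \left(6 - 2 \left(-2\right)^{2}\right)}{2 \left(- 3 \left(1 - 3\right)\right)} - -2935 = \frac{-57 + \left(-6 + 2 \cdot 4\right)}{2 \left(\left(-3\right) \left(-2\right)\right)} + 2935 = \frac{-57 + \left(-6 + 8\right)}{2 \cdot 6} + 2935 = \frac{1}{2} \cdot \frac{1}{6} \left(-57 + 2\right) + 2935 = \frac{1}{2} \cdot \frac{1}{6} \left(-55\right) + 2935 = - \frac{55}{12} + 2935 = \frac{35165}{12}$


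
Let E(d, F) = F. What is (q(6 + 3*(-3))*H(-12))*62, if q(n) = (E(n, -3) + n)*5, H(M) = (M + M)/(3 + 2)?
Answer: 8928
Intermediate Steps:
H(M) = 2*M/5 (H(M) = (2*M)/5 = (2*M)*(⅕) = 2*M/5)
q(n) = -15 + 5*n (q(n) = (-3 + n)*5 = -15 + 5*n)
(q(6 + 3*(-3))*H(-12))*62 = ((-15 + 5*(6 + 3*(-3)))*((⅖)*(-12)))*62 = ((-15 + 5*(6 - 9))*(-24/5))*62 = ((-15 + 5*(-3))*(-24/5))*62 = ((-15 - 15)*(-24/5))*62 = -30*(-24/5)*62 = 144*62 = 8928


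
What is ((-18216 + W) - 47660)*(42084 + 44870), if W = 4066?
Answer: -5374626740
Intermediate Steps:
((-18216 + W) - 47660)*(42084 + 44870) = ((-18216 + 4066) - 47660)*(42084 + 44870) = (-14150 - 47660)*86954 = -61810*86954 = -5374626740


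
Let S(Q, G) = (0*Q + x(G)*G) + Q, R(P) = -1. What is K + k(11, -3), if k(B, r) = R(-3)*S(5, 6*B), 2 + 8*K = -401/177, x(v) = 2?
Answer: -194747/1416 ≈ -137.53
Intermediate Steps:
S(Q, G) = Q + 2*G (S(Q, G) = (0*Q + 2*G) + Q = (0 + 2*G) + Q = 2*G + Q = Q + 2*G)
K = -755/1416 (K = -¼ + (-401/177)/8 = -¼ + (-401*1/177)/8 = -¼ + (⅛)*(-401/177) = -¼ - 401/1416 = -755/1416 ≈ -0.53319)
k(B, r) = -5 - 12*B (k(B, r) = -(5 + 2*(6*B)) = -(5 + 12*B) = -5 - 12*B)
K + k(11, -3) = -755/1416 + (-5 - 12*11) = -755/1416 + (-5 - 132) = -755/1416 - 137 = -194747/1416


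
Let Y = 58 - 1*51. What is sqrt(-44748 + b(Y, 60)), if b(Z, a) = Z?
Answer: I*sqrt(44741) ≈ 211.52*I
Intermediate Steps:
Y = 7 (Y = 58 - 51 = 7)
sqrt(-44748 + b(Y, 60)) = sqrt(-44748 + 7) = sqrt(-44741) = I*sqrt(44741)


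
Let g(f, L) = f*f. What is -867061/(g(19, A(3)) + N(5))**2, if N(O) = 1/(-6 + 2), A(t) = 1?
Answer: -1067152/160173 ≈ -6.6625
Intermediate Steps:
N(O) = -1/4 (N(O) = 1/(-4) = -1/4)
g(f, L) = f**2
-867061/(g(19, A(3)) + N(5))**2 = -867061/(19**2 - 1/4)**2 = -867061/(361 - 1/4)**2 = -867061/((1443/4)**2) = -867061/2082249/16 = -867061*16/2082249 = -1067152/160173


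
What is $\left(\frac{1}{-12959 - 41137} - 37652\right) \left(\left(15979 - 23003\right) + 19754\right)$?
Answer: $- \frac{12964375804445}{27048} \approx -4.7931 \cdot 10^{8}$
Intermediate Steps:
$\left(\frac{1}{-12959 - 41137} - 37652\right) \left(\left(15979 - 23003\right) + 19754\right) = \left(\frac{1}{-54096} - 37652\right) \left(\left(15979 - 23003\right) + 19754\right) = \left(- \frac{1}{54096} - 37652\right) \left(-7024 + 19754\right) = \left(- \frac{2036822593}{54096}\right) 12730 = - \frac{12964375804445}{27048}$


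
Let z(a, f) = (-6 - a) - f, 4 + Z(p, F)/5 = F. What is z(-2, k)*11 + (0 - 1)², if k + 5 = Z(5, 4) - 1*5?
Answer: 67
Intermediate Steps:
Z(p, F) = -20 + 5*F
k = -10 (k = -5 + ((-20 + 5*4) - 1*5) = -5 + ((-20 + 20) - 5) = -5 + (0 - 5) = -5 - 5 = -10)
z(a, f) = -6 - a - f
z(-2, k)*11 + (0 - 1)² = (-6 - 1*(-2) - 1*(-10))*11 + (0 - 1)² = (-6 + 2 + 10)*11 + (-1)² = 6*11 + 1 = 66 + 1 = 67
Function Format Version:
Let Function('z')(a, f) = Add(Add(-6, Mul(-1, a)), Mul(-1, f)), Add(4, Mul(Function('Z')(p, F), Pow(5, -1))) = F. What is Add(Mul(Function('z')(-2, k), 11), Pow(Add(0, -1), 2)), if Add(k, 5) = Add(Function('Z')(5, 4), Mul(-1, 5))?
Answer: 67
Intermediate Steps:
Function('Z')(p, F) = Add(-20, Mul(5, F))
k = -10 (k = Add(-5, Add(Add(-20, Mul(5, 4)), Mul(-1, 5))) = Add(-5, Add(Add(-20, 20), -5)) = Add(-5, Add(0, -5)) = Add(-5, -5) = -10)
Function('z')(a, f) = Add(-6, Mul(-1, a), Mul(-1, f))
Add(Mul(Function('z')(-2, k), 11), Pow(Add(0, -1), 2)) = Add(Mul(Add(-6, Mul(-1, -2), Mul(-1, -10)), 11), Pow(Add(0, -1), 2)) = Add(Mul(Add(-6, 2, 10), 11), Pow(-1, 2)) = Add(Mul(6, 11), 1) = Add(66, 1) = 67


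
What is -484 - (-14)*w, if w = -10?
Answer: -624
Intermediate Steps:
-484 - (-14)*w = -484 - (-14)*(-10) = -484 - 1*140 = -484 - 140 = -624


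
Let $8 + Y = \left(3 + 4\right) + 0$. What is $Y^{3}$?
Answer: $-1$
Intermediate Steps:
$Y = -1$ ($Y = -8 + \left(\left(3 + 4\right) + 0\right) = -8 + \left(7 + 0\right) = -8 + 7 = -1$)
$Y^{3} = \left(-1\right)^{3} = -1$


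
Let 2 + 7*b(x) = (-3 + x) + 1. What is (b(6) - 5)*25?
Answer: -825/7 ≈ -117.86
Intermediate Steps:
b(x) = -4/7 + x/7 (b(x) = -2/7 + ((-3 + x) + 1)/7 = -2/7 + (-2 + x)/7 = -2/7 + (-2/7 + x/7) = -4/7 + x/7)
(b(6) - 5)*25 = ((-4/7 + (⅐)*6) - 5)*25 = ((-4/7 + 6/7) - 5)*25 = (2/7 - 5)*25 = -33/7*25 = -825/7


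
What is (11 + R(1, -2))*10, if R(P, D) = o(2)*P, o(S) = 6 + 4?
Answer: 210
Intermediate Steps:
o(S) = 10
R(P, D) = 10*P
(11 + R(1, -2))*10 = (11 + 10*1)*10 = (11 + 10)*10 = 21*10 = 210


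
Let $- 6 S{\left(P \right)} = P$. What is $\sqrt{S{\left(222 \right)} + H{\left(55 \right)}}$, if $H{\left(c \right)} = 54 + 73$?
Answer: $3 \sqrt{10} \approx 9.4868$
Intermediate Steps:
$H{\left(c \right)} = 127$
$S{\left(P \right)} = - \frac{P}{6}$
$\sqrt{S{\left(222 \right)} + H{\left(55 \right)}} = \sqrt{\left(- \frac{1}{6}\right) 222 + 127} = \sqrt{-37 + 127} = \sqrt{90} = 3 \sqrt{10}$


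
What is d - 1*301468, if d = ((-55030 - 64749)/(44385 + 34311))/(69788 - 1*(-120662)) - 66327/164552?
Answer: -92936992429231693201/308281038670800 ≈ -3.0147e+5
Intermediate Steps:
d = -124263222958801/308281038670800 (d = (-119779/78696)/(69788 + 120662) - 66327*1/164552 = -119779*1/78696/190450 - 66327/164552 = -119779/78696*1/190450 - 66327/164552 = -119779/14987653200 - 66327/164552 = -124263222958801/308281038670800 ≈ -0.40308)
d - 1*301468 = -124263222958801/308281038670800 - 1*301468 = -124263222958801/308281038670800 - 301468 = -92936992429231693201/308281038670800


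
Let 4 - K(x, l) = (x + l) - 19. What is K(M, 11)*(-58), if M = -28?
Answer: -2320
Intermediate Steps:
K(x, l) = 23 - l - x (K(x, l) = 4 - ((x + l) - 19) = 4 - ((l + x) - 19) = 4 - (-19 + l + x) = 4 + (19 - l - x) = 23 - l - x)
K(M, 11)*(-58) = (23 - 1*11 - 1*(-28))*(-58) = (23 - 11 + 28)*(-58) = 40*(-58) = -2320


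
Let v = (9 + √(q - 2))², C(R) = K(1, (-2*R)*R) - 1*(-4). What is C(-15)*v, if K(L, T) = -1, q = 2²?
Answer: 249 + 54*√2 ≈ 325.37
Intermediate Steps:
q = 4
C(R) = 3 (C(R) = -1 - 1*(-4) = -1 + 4 = 3)
v = (9 + √2)² (v = (9 + √(4 - 2))² = (9 + √2)² ≈ 108.46)
C(-15)*v = 3*(9 + √2)²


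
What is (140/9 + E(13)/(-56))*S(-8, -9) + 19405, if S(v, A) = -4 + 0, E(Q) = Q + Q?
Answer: 1218712/63 ≈ 19345.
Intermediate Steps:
E(Q) = 2*Q
S(v, A) = -4
(140/9 + E(13)/(-56))*S(-8, -9) + 19405 = (140/9 + (2*13)/(-56))*(-4) + 19405 = (140*(⅑) + 26*(-1/56))*(-4) + 19405 = (140/9 - 13/28)*(-4) + 19405 = (3803/252)*(-4) + 19405 = -3803/63 + 19405 = 1218712/63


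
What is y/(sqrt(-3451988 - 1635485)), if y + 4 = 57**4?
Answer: -10555997*I*sqrt(5087473)/5087473 ≈ -4680.0*I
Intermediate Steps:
y = 10555997 (y = -4 + 57**4 = -4 + 10556001 = 10555997)
y/(sqrt(-3451988 - 1635485)) = 10555997/(sqrt(-3451988 - 1635485)) = 10555997/(sqrt(-5087473)) = 10555997/((I*sqrt(5087473))) = 10555997*(-I*sqrt(5087473)/5087473) = -10555997*I*sqrt(5087473)/5087473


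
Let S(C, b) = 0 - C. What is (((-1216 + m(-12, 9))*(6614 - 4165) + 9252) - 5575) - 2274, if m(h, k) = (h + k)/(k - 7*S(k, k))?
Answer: -71440393/24 ≈ -2.9767e+6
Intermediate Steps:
S(C, b) = -C
m(h, k) = (h + k)/(8*k) (m(h, k) = (h + k)/(k - (-7)*k) = (h + k)/(k + 7*k) = (h + k)/((8*k)) = (h + k)*(1/(8*k)) = (h + k)/(8*k))
(((-1216 + m(-12, 9))*(6614 - 4165) + 9252) - 5575) - 2274 = (((-1216 + (⅛)*(-12 + 9)/9)*(6614 - 4165) + 9252) - 5575) - 2274 = (((-1216 + (⅛)*(⅑)*(-3))*2449 + 9252) - 5575) - 2274 = (((-1216 - 1/24)*2449 + 9252) - 5575) - 2274 = ((-29185/24*2449 + 9252) - 5575) - 2274 = ((-71474065/24 + 9252) - 5575) - 2274 = (-71252017/24 - 5575) - 2274 = -71385817/24 - 2274 = -71440393/24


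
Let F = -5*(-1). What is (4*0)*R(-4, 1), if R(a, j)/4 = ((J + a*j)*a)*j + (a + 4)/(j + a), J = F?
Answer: 0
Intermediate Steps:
F = 5
J = 5
R(a, j) = 4*(4 + a)/(a + j) + 4*a*j*(5 + a*j) (R(a, j) = 4*(((5 + a*j)*a)*j + (a + 4)/(j + a)) = 4*((a*(5 + a*j))*j + (4 + a)/(a + j)) = 4*(a*j*(5 + a*j) + (4 + a)/(a + j)) = 4*((4 + a)/(a + j) + a*j*(5 + a*j)) = 4*(4 + a)/(a + j) + 4*a*j*(5 + a*j))
(4*0)*R(-4, 1) = (4*0)*(4*(4 - 4 + (-4)²*1³ + (-4)³*1² + 5*(-4)*1² + 5*1*(-4)²)/(-4 + 1)) = 0*(4*(4 - 4 + 16*1 - 64*1 + 5*(-4)*1 + 5*1*16)/(-3)) = 0*(4*(-⅓)*(4 - 4 + 16 - 64 - 20 + 80)) = 0*(4*(-⅓)*12) = 0*(-16) = 0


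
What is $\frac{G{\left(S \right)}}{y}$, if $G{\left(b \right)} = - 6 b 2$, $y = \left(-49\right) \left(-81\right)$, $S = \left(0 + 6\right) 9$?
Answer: $- \frac{8}{49} \approx -0.16327$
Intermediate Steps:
$S = 54$ ($S = 6 \cdot 9 = 54$)
$y = 3969$
$G{\left(b \right)} = - 12 b$
$\frac{G{\left(S \right)}}{y} = \frac{\left(-12\right) 54}{3969} = \left(-648\right) \frac{1}{3969} = - \frac{8}{49}$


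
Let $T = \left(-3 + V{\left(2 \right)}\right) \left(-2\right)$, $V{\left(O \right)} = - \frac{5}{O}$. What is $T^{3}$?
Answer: $1331$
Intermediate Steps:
$T = 11$ ($T = \left(-3 - \frac{5}{2}\right) \left(-2\right) = \left(- \frac{11}{2}\right) \left(-2\right) = 11$)
$T^{3} = 11^{3} = 1331$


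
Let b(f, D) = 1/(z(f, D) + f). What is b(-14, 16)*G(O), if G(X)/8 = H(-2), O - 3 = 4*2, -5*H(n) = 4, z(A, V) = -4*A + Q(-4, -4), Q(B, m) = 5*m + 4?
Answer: -16/65 ≈ -0.24615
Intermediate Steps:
Q(B, m) = 4 + 5*m
z(A, V) = -16 - 4*A (z(A, V) = -4*A + (4 + 5*(-4)) = -4*A + (4 - 20) = -4*A - 16 = -16 - 4*A)
b(f, D) = 1/(-16 - 3*f) (b(f, D) = 1/((-16 - 4*f) + f) = 1/(-16 - 3*f))
H(n) = -⅘ (H(n) = -⅕*4 = -⅘)
O = 11 (O = 3 + 4*2 = 3 + 8 = 11)
G(X) = -32/5 (G(X) = 8*(-⅘) = -32/5)
b(-14, 16)*G(O) = -1/(16 + 3*(-14))*(-32/5) = -1/(16 - 42)*(-32/5) = -1/(-26)*(-32/5) = -1*(-1/26)*(-32/5) = (1/26)*(-32/5) = -16/65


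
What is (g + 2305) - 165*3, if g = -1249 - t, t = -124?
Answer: 685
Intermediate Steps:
g = -1125 (g = -1249 - 1*(-124) = -1249 + 124 = -1125)
(g + 2305) - 165*3 = (-1125 + 2305) - 165*3 = 1180 - 495 = 685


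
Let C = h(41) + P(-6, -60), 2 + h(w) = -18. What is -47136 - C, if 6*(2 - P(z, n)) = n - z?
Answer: -47127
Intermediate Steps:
P(z, n) = 2 - n/6 + z/6 (P(z, n) = 2 - (n - z)/6 = 2 + (-n/6 + z/6) = 2 - n/6 + z/6)
h(w) = -20 (h(w) = -2 - 18 = -20)
C = -9 (C = -20 + (2 - ⅙*(-60) + (⅙)*(-6)) = -20 + (2 + 10 - 1) = -20 + 11 = -9)
-47136 - C = -47136 - 1*(-9) = -47136 + 9 = -47127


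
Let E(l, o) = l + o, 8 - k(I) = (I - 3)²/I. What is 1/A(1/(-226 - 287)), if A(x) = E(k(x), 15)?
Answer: 513/2383399 ≈ 0.00021524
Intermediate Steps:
k(I) = 8 - (-3 + I)²/I (k(I) = 8 - (I - 3)²/I = 8 - (-3 + I)²/I)
A(x) = 23 - (-3 + x)²/x (A(x) = (8 - (-3 + x)²/x) + 15 = 23 - (-3 + x)²/x)
1/A(1/(-226 - 287)) = 1/(23 - (-3 + 1/(-226 - 287))²/(1/(-226 - 287))) = 1/(23 - (-3 + 1/(-513))²/(1/(-513))) = 1/(23 - (-3 - 1/513)²/(-1/513)) = 1/(23 - 1*(-513)*(-1540/513)²) = 1/(23 - 1*(-513)*2371600/263169) = 1/(23 + 2371600/513) = 1/(2383399/513) = 513/2383399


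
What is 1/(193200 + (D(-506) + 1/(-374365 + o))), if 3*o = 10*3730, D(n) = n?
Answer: 1085795/209226181727 ≈ 5.1896e-6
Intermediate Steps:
o = 37300/3 (o = (10*3730)/3 = (⅓)*37300 = 37300/3 ≈ 12433.)
1/(193200 + (D(-506) + 1/(-374365 + o))) = 1/(193200 + (-506 + 1/(-374365 + 37300/3))) = 1/(193200 + (-506 + 1/(-1085795/3))) = 1/(193200 + (-506 - 3/1085795)) = 1/(193200 - 549412273/1085795) = 1/(209226181727/1085795) = 1085795/209226181727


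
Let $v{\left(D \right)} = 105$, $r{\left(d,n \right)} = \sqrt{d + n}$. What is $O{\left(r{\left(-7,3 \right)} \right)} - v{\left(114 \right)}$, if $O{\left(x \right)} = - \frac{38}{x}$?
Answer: $-105 + 19 i \approx -105.0 + 19.0 i$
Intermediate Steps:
$O{\left(r{\left(-7,3 \right)} \right)} - v{\left(114 \right)} = - \frac{38}{\sqrt{-7 + 3}} - 105 = - \frac{38}{\sqrt{-4}} - 105 = - \frac{38}{2 i} - 105 = - 38 \left(- \frac{i}{2}\right) - 105 = 19 i - 105 = -105 + 19 i$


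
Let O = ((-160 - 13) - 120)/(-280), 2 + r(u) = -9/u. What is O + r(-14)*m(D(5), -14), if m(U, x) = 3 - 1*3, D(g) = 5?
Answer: 293/280 ≈ 1.0464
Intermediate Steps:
r(u) = -2 - 9/u
m(U, x) = 0 (m(U, x) = 3 - 3 = 0)
O = 293/280 (O = (-173 - 120)*(-1/280) = -293*(-1/280) = 293/280 ≈ 1.0464)
O + r(-14)*m(D(5), -14) = 293/280 + (-2 - 9/(-14))*0 = 293/280 + (-2 - 9*(-1/14))*0 = 293/280 + (-2 + 9/14)*0 = 293/280 - 19/14*0 = 293/280 + 0 = 293/280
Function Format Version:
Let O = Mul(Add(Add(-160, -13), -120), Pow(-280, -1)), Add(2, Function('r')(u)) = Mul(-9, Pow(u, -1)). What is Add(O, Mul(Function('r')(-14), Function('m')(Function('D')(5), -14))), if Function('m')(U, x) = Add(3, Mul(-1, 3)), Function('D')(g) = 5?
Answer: Rational(293, 280) ≈ 1.0464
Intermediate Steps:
Function('r')(u) = Add(-2, Mul(-9, Pow(u, -1)))
Function('m')(U, x) = 0 (Function('m')(U, x) = Add(3, -3) = 0)
O = Rational(293, 280) (O = Mul(Add(-173, -120), Rational(-1, 280)) = Mul(-293, Rational(-1, 280)) = Rational(293, 280) ≈ 1.0464)
Add(O, Mul(Function('r')(-14), Function('m')(Function('D')(5), -14))) = Add(Rational(293, 280), Mul(Add(-2, Mul(-9, Pow(-14, -1))), 0)) = Add(Rational(293, 280), Mul(Add(-2, Mul(-9, Rational(-1, 14))), 0)) = Add(Rational(293, 280), Mul(Add(-2, Rational(9, 14)), 0)) = Add(Rational(293, 280), Mul(Rational(-19, 14), 0)) = Add(Rational(293, 280), 0) = Rational(293, 280)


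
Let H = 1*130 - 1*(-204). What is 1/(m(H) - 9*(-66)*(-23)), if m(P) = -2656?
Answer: -1/16318 ≈ -6.1282e-5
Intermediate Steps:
H = 334 (H = 130 + 204 = 334)
1/(m(H) - 9*(-66)*(-23)) = 1/(-2656 - 9*(-66)*(-23)) = 1/(-2656 + 594*(-23)) = 1/(-2656 - 13662) = 1/(-16318) = -1/16318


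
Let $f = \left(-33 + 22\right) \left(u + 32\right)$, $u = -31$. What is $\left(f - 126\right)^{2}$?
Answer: $18769$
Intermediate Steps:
$f = -11$ ($f = \left(-33 + 22\right) \left(-31 + 32\right) = \left(-11\right) 1 = -11$)
$\left(f - 126\right)^{2} = \left(-11 - 126\right)^{2} = \left(-137\right)^{2} = 18769$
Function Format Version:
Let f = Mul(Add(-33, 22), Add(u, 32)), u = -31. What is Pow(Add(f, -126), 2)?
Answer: 18769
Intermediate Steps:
f = -11 (f = Mul(Add(-33, 22), Add(-31, 32)) = Mul(-11, 1) = -11)
Pow(Add(f, -126), 2) = Pow(Add(-11, -126), 2) = Pow(-137, 2) = 18769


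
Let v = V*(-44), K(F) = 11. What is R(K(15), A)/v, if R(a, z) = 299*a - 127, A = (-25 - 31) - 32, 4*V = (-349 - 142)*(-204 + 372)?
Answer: 527/151228 ≈ 0.0034848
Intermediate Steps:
V = -20622 (V = ((-349 - 142)*(-204 + 372))/4 = (-491*168)/4 = (1/4)*(-82488) = -20622)
A = -88 (A = -56 - 32 = -88)
R(a, z) = -127 + 299*a
v = 907368 (v = -20622*(-44) = 907368)
R(K(15), A)/v = (-127 + 299*11)/907368 = (-127 + 3289)*(1/907368) = 3162*(1/907368) = 527/151228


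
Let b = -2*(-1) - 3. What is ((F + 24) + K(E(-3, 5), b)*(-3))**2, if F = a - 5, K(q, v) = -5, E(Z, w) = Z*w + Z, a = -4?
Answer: 900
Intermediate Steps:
E(Z, w) = Z + Z*w
b = -1 (b = 2 - 3 = -1)
F = -9 (F = -4 - 5 = -9)
((F + 24) + K(E(-3, 5), b)*(-3))**2 = ((-9 + 24) - 5*(-3))**2 = (15 + 15)**2 = 30**2 = 900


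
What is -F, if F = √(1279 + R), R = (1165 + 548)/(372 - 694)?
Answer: -5*√5282410/322 ≈ -35.689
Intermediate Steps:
R = -1713/322 (R = 1713/(-322) = 1713*(-1/322) = -1713/322 ≈ -5.3199)
F = 5*√5282410/322 (F = √(1279 - 1713/322) = √(410125/322) = 5*√5282410/322 ≈ 35.689)
-F = -5*√5282410/322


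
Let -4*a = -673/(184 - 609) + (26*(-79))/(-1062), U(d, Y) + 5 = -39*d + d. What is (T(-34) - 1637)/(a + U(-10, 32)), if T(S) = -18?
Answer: -746984250/168859331 ≈ -4.4237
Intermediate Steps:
U(d, Y) = -5 - 38*d (U(d, Y) = -5 + (-39*d + d) = -5 - 38*d)
a = -396919/451350 (a = -(-673/(184 - 609) + (26*(-79))/(-1062))/4 = -(-673/(-425) - 2054*(-1/1062))/4 = -(-673*(-1/425) + 1027/531)/4 = -(673/425 + 1027/531)/4 = -1/4*793838/225675 = -396919/451350 ≈ -0.87940)
(T(-34) - 1637)/(a + U(-10, 32)) = (-18 - 1637)/(-396919/451350 + (-5 - 38*(-10))) = -1655/(-396919/451350 + (-5 + 380)) = -1655/(-396919/451350 + 375) = -1655/168859331/451350 = -1655*451350/168859331 = -746984250/168859331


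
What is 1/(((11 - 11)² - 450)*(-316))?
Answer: 1/142200 ≈ 7.0324e-6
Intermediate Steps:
1/(((11 - 11)² - 450)*(-316)) = 1/((0² - 450)*(-316)) = 1/((0 - 450)*(-316)) = 1/(-450*(-316)) = 1/142200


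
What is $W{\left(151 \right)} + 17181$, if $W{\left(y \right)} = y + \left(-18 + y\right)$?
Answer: $17465$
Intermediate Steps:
$W{\left(y \right)} = -18 + 2 y$
$W{\left(151 \right)} + 17181 = \left(-18 + 2 \cdot 151\right) + 17181 = \left(-18 + 302\right) + 17181 = 284 + 17181 = 17465$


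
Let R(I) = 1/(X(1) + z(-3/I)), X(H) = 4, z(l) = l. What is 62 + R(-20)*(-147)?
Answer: 2206/83 ≈ 26.578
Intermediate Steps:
R(I) = 1/(4 - 3/I)
62 + R(-20)*(-147) = 62 - 20/(-3 + 4*(-20))*(-147) = 62 - 20/(-3 - 80)*(-147) = 62 - 20/(-83)*(-147) = 62 - 20*(-1/83)*(-147) = 62 + (20/83)*(-147) = 62 - 2940/83 = 2206/83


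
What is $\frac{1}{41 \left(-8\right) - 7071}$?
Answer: $- \frac{1}{7399} \approx -0.00013515$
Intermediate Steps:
$\frac{1}{41 \left(-8\right) - 7071} = \frac{1}{-328 - 7071} = \frac{1}{-7399} = - \frac{1}{7399}$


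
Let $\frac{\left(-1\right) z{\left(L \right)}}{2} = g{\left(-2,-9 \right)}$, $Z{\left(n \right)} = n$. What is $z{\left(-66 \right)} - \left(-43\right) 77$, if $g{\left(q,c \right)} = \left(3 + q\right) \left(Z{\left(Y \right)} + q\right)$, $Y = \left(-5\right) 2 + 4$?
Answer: $3327$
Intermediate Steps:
$Y = -6$ ($Y = -10 + 4 = -6$)
$g{\left(q,c \right)} = \left(-6 + q\right) \left(3 + q\right)$ ($g{\left(q,c \right)} = \left(3 + q\right) \left(-6 + q\right) = \left(-6 + q\right) \left(3 + q\right)$)
$z{\left(L \right)} = 16$ ($z{\left(L \right)} = - 2 \left(-18 + \left(-2\right)^{2} - -6\right) = - 2 \left(-18 + 4 + 6\right) = \left(-2\right) \left(-8\right) = 16$)
$z{\left(-66 \right)} - \left(-43\right) 77 = 16 - \left(-43\right) 77 = 16 - -3311 = 16 + 3311 = 3327$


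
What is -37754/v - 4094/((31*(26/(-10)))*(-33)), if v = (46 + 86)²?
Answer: -13011511/3510936 ≈ -3.7060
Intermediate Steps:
v = 17424 (v = 132² = 17424)
-37754/v - 4094/((31*(26/(-10)))*(-33)) = -37754/17424 - 4094/((31*(26/(-10)))*(-33)) = -37754*1/17424 - 4094/((31*(26*(-⅒)))*(-33)) = -18877/8712 - 4094/((31*(-13/5))*(-33)) = -18877/8712 - 4094/((-403/5*(-33))) = -18877/8712 - 4094/13299/5 = -18877/8712 - 4094*5/13299 = -18877/8712 - 20470/13299 = -13011511/3510936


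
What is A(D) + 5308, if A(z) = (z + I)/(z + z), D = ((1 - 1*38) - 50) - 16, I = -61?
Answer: 546806/103 ≈ 5308.8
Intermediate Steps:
D = -103 (D = ((1 - 38) - 50) - 16 = (-37 - 50) - 16 = -87 - 16 = -103)
A(z) = (-61 + z)/(2*z) (A(z) = (z - 61)/(z + z) = (-61 + z)/((2*z)) = (-61 + z)*(1/(2*z)) = (-61 + z)/(2*z))
A(D) + 5308 = (½)*(-61 - 103)/(-103) + 5308 = (½)*(-1/103)*(-164) + 5308 = 82/103 + 5308 = 546806/103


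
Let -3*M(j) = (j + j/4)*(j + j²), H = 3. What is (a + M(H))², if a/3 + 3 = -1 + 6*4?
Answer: 2025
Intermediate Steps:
M(j) = -5*j*(j + j²)/12 (M(j) = -(j + j/4)*(j + j²)/3 = -5*j/4*(j + j²)/3 = -5*j*(j + j²)/12)
a = 60 (a = -9 + 3*(-1 + 6*4) = -9 + 3*(-1 + 24) = -9 + 3*23 = -9 + 69 = 60)
(a + M(H))² = (60 + (5/12)*3²*(-1 - 1*3))² = (60 + (5/12)*9*(-1 - 3))² = (60 + (5/12)*9*(-4))² = (60 - 15)² = 45² = 2025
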